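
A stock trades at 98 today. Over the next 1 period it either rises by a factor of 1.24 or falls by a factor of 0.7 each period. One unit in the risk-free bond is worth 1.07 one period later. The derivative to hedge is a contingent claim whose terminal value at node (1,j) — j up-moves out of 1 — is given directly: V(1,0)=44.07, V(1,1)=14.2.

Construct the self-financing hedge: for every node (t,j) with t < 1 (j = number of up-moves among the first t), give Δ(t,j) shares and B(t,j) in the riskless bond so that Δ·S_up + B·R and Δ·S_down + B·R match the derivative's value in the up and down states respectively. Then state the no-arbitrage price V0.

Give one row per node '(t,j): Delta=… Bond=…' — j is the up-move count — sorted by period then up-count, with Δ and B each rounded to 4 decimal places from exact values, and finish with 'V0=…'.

(0,0): Delta=-0.5644 Bond=77.3742
V0=22.0594

The replicating-portfolio and risk-neutral prices coincide; use p* = (1.07−0.7)/(1.24−0.7) = 0.6852 for the latter.
Payoff layer (t=1): V(1,0)=44.0700, V(1,1)=14.2000
(0,0): S=98.0000. Δ = (V_up−V_dn)/(S_up−S_dn) = (14.2000−44.0700)/(121.5200−68.6000) = -0.5644. V = [p*·14.2000 + (1−p*)·44.0700]/1.07 = 22.0594. B = V − Δ·S = 77.3742.
Check: Δ(0,0)·S0 + B(0,0) = 22.0594 = V0.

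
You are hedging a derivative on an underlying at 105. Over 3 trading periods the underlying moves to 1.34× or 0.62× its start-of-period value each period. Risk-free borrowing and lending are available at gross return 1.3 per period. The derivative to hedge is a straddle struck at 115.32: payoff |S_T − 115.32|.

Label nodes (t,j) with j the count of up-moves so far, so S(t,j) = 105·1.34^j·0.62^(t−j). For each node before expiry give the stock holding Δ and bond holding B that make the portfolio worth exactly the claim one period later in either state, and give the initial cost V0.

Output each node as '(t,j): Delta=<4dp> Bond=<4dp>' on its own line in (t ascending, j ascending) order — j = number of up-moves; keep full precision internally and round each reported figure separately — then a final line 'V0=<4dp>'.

The replicating-portfolio and risk-neutral prices coincide; use p* = (1.3−0.62)/(1.34−0.62) = 0.9444 for the latter.
Terminal values V(3,·): V(3,0)=90.2956, V(3,1)=61.2349, V(3,2)=1.5736, V(3,3)=137.3209
Node (2,0) S=40.3620: V=(p*·61.2349+(1−p*)·90.2956)/1.3=48.3457; Δ=(61.2349−90.2956)/(54.0851−25.0244)=-1.0000; B=V−Δ·S=88.7077
Node (2,1) S=87.2340: V=(p*·1.5736+(1−p*)·61.2349)/1.3=3.7601; Δ=(1.5736−61.2349)/(116.8936−54.0851)=-0.9499; B=V−Δ·S=86.6231
Node (2,2) S=188.5380: V=(p*·137.3209+(1−p*)·1.5736)/1.3=99.8303; Δ=(137.3209−1.5736)/(252.6409−116.8936)=1.0000; B=V−Δ·S=-88.7077
Node (1,0) S=65.1000: V=(p*·3.7601+(1−p*)·48.3457)/1.3=4.7977; Δ=(3.7601−48.3457)/(87.2340−40.3620)=-0.9512; B=V−Δ·S=66.7222
Node (1,1) S=140.7000: V=(p*·99.8303+(1−p*)·3.7601)/1.3=72.6870; Δ=(99.8303−3.7601)/(188.5380−87.2340)=0.9483; B=V−Δ·S=-60.7439
Node (0,0) S=105.0000: V=(p*·72.6870+(1−p*)·4.7977)/1.3=53.0118; Δ=(72.6870−4.7977)/(140.7000−65.1000)=0.8980; B=V−Δ·S=-41.2788
Each (Δ,B) replicates both successor values, so the strategy is self-financing and V0 is arbitrage-free.

(0,0): Delta=0.8980 Bond=-41.2788
(1,0): Delta=-0.9512 Bond=66.7222
(1,1): Delta=0.9483 Bond=-60.7439
(2,0): Delta=-1.0000 Bond=88.7077
(2,1): Delta=-0.9499 Bond=86.6231
(2,2): Delta=1.0000 Bond=-88.7077
V0=53.0118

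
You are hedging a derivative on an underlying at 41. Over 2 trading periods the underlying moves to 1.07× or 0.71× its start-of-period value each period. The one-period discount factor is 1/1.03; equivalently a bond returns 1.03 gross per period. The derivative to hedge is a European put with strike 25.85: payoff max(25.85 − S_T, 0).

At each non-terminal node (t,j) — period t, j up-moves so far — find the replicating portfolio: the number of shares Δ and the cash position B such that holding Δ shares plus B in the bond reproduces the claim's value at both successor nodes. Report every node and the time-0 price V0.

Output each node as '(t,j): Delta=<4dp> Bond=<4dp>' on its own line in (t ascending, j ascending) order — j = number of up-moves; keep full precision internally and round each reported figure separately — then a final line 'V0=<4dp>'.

The replicating-portfolio and risk-neutral prices coincide; use p* = (1.03−0.71)/(1.07−0.71) = 0.8889 for the latter.
Terminal payoffs: V(2,0)=5.1819, V(2,1)=0.0000, V(2,2)=0.0000
Node (1,0) S=29.1100: V=(p*·0.0000+(1−p*)·5.1819)/1.03=0.5590; Δ=(0.0000−5.1819)/(31.1477−20.6681)=-0.4945; B=V−Δ·S=14.9532
Node (1,1) S=43.8700: V=(p*·0.0000+(1−p*)·0.0000)/1.03=0.0000; Δ=(0.0000−0.0000)/(46.9409−31.1477)=0.0000; B=V−Δ·S=0.0000
Node (0,0) S=41.0000: V=(p*·0.0000+(1−p*)·0.5590)/1.03=0.0603; Δ=(0.0000−0.5590)/(43.8700−29.1100)=-0.0379; B=V−Δ·S=1.6131
The time-0 hedge costs 0.0603, which is the no-arbitrage price.

(0,0): Delta=-0.0379 Bond=1.6131
(1,0): Delta=-0.4945 Bond=14.9532
(1,1): Delta=0.0000 Bond=0.0000
V0=0.0603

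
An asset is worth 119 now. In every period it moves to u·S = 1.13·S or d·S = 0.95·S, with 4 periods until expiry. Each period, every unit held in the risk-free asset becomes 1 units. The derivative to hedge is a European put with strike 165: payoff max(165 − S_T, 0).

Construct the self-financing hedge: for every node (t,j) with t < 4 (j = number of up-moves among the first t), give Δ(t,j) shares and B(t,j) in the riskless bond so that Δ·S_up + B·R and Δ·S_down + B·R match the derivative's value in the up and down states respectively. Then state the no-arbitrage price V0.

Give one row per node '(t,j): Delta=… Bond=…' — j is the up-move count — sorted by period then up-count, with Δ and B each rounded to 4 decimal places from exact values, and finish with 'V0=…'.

(0,0): Delta=-0.9710 Bond=161.7165
(1,0): Delta=-1.0000 Bond=165.0000
(1,1): Delta=-0.9075 Bond=153.1794
(2,0): Delta=-1.0000 Bond=165.0000
(2,1): Delta=-1.0000 Bond=165.0000
(2,2): Delta=-0.7052 Bond=122.4459
(3,0): Delta=-1.0000 Bond=165.0000
(3,1): Delta=-1.0000 Bond=165.0000
(3,2): Delta=-1.0000 Bond=165.0000
(3,3): Delta=-0.0608 Bond=11.8053
V0=46.1728

Under the risk-neutral measure, an up-move has probability p* = (R−d)/(u−d) = 0.2778 and values discount at R = 1.
Terminal values V(4,·): V(4,0)=68.0738, V(4,1)=49.7088, V(4,2)=27.8641, V(4,3)=1.8805, V(4,4)=0.0000
Node (3,0) S=102.0276: V=(p*·49.7088+(1−p*)·68.0738)/1=62.9724; Δ=(49.7088−68.0738)/(115.2912−96.9262)=-1.0000; B=V−Δ·S=165.0000
Node (3,1) S=121.3592: V=(p*·27.8641+(1−p*)·49.7088)/1=43.6408; Δ=(27.8641−49.7088)/(137.1359−115.2912)=-1.0000; B=V−Δ·S=165.0000
Node (3,2) S=144.3535: V=(p*·1.8805+(1−p*)·27.8641)/1=20.6465; Δ=(1.8805−27.8641)/(163.1195−137.1359)=-1.0000; B=V−Δ·S=165.0000
Node (3,3) S=171.7047: V=(p*·0.0000+(1−p*)·1.8805)/1=1.3581; Δ=(0.0000−1.8805)/(194.0264−163.1195)=-0.0608; B=V−Δ·S=11.8053
Node (2,0) S=107.3975: V=(p*·43.6408+(1−p*)·62.9724)/1=57.6025; Δ=(43.6408−62.9724)/(121.3592−102.0276)=-1.0000; B=V−Δ·S=165.0000
Node (2,1) S=127.7465: V=(p*·20.6465+(1−p*)·43.6408)/1=37.2535; Δ=(20.6465−43.6408)/(144.3535−121.3592)=-1.0000; B=V−Δ·S=165.0000
Node (2,2) S=151.9511: V=(p*·1.3581+(1−p*)·20.6465)/1=15.2886; Δ=(1.3581−20.6465)/(171.7047−144.3535)=-0.7052; B=V−Δ·S=122.4459
Node (1,0) S=113.0500: V=(p*·37.2535+(1−p*)·57.6025)/1=51.9500; Δ=(37.2535−57.6025)/(127.7465−107.3975)=-1.0000; B=V−Δ·S=165.0000
Node (1,1) S=134.4700: V=(p*·15.2886+(1−p*)·37.2535)/1=31.1521; Δ=(15.2886−37.2535)/(151.9511−127.7465)=-0.9075; B=V−Δ·S=153.1794
Node (0,0) S=119.0000: V=(p*·31.1521+(1−p*)·51.9500)/1=46.1728; Δ=(31.1521−51.9500)/(134.4700−113.0500)=-0.9710; B=V−Δ·S=161.7165
The time-0 hedge costs 46.1728, which is the no-arbitrage price.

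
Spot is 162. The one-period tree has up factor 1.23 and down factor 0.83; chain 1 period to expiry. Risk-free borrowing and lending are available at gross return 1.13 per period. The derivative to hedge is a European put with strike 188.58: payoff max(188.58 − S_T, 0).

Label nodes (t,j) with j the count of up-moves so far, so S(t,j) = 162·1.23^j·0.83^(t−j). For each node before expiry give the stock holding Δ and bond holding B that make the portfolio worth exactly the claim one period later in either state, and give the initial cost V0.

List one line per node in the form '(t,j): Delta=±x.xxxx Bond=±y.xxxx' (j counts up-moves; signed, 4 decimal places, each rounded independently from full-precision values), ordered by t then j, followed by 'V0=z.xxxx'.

The replicating-portfolio and risk-neutral prices coincide; use p* = (1.13−0.83)/(1.23−0.83) = 0.7500 for the latter.
Terminal values V(1,·): V(1,0)=54.1200, V(1,1)=0.0000
Node (0,0) S=162.0000: V=(p*·0.0000+(1−p*)·54.1200)/1.13=11.9735; Δ=(0.0000−54.1200)/(199.2600−134.4600)=-0.8352; B=V−Δ·S=147.2735
Each (Δ,B) replicates both successor values, so the strategy is self-financing and V0 is arbitrage-free.

(0,0): Delta=-0.8352 Bond=147.2735
V0=11.9735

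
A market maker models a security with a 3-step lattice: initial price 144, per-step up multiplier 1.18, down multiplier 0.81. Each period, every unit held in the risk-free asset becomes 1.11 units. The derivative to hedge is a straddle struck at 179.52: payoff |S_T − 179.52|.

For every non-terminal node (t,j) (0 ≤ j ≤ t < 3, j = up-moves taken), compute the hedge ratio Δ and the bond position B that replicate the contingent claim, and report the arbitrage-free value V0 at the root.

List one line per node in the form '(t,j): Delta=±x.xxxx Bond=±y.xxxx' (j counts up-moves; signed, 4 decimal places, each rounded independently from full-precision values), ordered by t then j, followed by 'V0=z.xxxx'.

(0,0): Delta=0.1432 Bond=11.1362
(1,0): Delta=-1.0000 Bond=145.7025
(1,1): Delta=0.3263 Bond=-18.7518
(2,0): Delta=-1.0000 Bond=161.7297
(2,1): Delta=-1.0000 Bond=161.7297
(2,2): Delta=0.5387 Bond=-63.4081
V0=31.7551

No-arbitrage ⇒ martingale measure with p* = (R−d)/(u−d) = 0.8108.
Terminal payoffs: V(3,0)=102.9925, V(3,1)=68.0355, V(3,2)=17.1105, V(3,3)=57.0766
Node (2,0) S=94.4784: V=(p*·68.0355+(1−p*)·102.9925)/1.11=67.2513; Δ=(68.0355−102.9925)/(111.4845−76.5275)=-1.0000; B=V−Δ·S=161.7297
Node (2,1) S=137.6352: V=(p*·17.1105+(1−p*)·68.0355)/1.11=24.0945; Δ=(17.1105−68.0355)/(162.4095−111.4845)=-1.0000; B=V−Δ·S=161.7297
Node (2,2) S=200.5056: V=(p*·57.0766+(1−p*)·17.1105)/1.11=44.6085; Δ=(57.0766−17.1105)/(236.5966−162.4095)=0.5387; B=V−Δ·S=-63.4081
Node (1,0) S=116.6400: V=(p*·24.0945+(1−p*)·67.2513)/1.11=29.0625; Δ=(24.0945−67.2513)/(137.6352−94.4784)=-1.0000; B=V−Δ·S=145.7025
Node (1,1) S=169.9200: V=(p*·44.6085+(1−p*)·24.0945)/1.11=36.6914; Δ=(44.6085−24.0945)/(200.5056−137.6352)=0.3263; B=V−Δ·S=-18.7518
Node (0,0) S=144.0000: V=(p*·36.6914+(1−p*)·29.0625)/1.11=31.7551; Δ=(36.6914−29.0625)/(169.9200−116.6400)=0.1432; B=V−Δ·S=11.1362
Root portfolio cost Δ·144+B reproduces V0=31.7551.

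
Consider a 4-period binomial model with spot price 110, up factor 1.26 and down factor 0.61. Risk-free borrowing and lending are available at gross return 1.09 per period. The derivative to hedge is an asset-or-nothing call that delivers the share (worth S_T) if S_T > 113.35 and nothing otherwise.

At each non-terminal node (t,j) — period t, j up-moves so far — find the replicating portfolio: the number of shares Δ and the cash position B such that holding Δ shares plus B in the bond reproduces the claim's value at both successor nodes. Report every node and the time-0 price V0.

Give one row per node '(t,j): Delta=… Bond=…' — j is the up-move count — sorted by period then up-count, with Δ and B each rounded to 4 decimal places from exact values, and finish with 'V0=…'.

Risk-neutral probability p* = (R−d)/(u−d) = (1.09−0.61)/(1.26−0.61) = 0.7385.
At expiry t=4: V(4,0)=0.0000, V(4,1)=0.0000, V(4,2)=0.0000, V(4,3)=134.2252, V(4,4)=277.2521
(3,0): S=24.9679. Δ = (V_up−V_dn)/(S_up−S_dn) = (0.0000−0.0000)/(31.4596−15.2304) = 0.0000. V = [p*·0.0000 + (1−p*)·0.0000]/1.09 = 0.0000. B = V − Δ·S = 0.0000.
(3,1): S=51.5731. Δ = (V_up−V_dn)/(S_up−S_dn) = (0.0000−0.0000)/(64.9821−31.4596) = 0.0000. V = [p*·0.0000 + (1−p*)·0.0000]/1.09 = 0.0000. B = V − Δ·S = 0.0000.
(3,2): S=106.5280. Δ = (V_up−V_dn)/(S_up−S_dn) = (134.2252−0.0000)/(134.2252−64.9821) = 1.9385. V = [p*·134.2252 + (1−p*)·0.0000]/1.09 = 90.9359. B = V − Δ·S = -115.5644.
(3,3): S=220.0414. Δ = (V_up−V_dn)/(S_up−S_dn) = (277.2521−134.2252)/(277.2521−134.2252) = 1.0000. V = [p*·277.2521 + (1−p*)·134.2252]/1.09 = 220.0414. B = V − Δ·S = 0.0000.
(2,0): S=40.9310. Δ = (V_up−V_dn)/(S_up−S_dn) = (0.0000−0.0000)/(51.5731−24.9679) = 0.0000. V = [p*·0.0000 + (1−p*)·0.0000]/1.09 = 0.0000. B = V − Δ·S = 0.0000.
(2,1): S=84.5460. Δ = (V_up−V_dn)/(S_up−S_dn) = (90.9359−0.0000)/(106.5280−51.5731) = 1.6547. V = [p*·90.9359 + (1−p*)·0.0000]/1.09 = 61.6080. B = V − Δ·S = -78.2935.
(2,2): S=174.6360. Δ = (V_up−V_dn)/(S_up−S_dn) = (220.0414−90.9359)/(220.0414−106.5280) = 1.1374. V = [p*·220.0414 + (1−p*)·90.9359]/1.09 = 170.8948. B = V − Δ·S = -27.7289.
(1,0): S=67.1000. Δ = (V_up−V_dn)/(S_up−S_dn) = (61.6080−0.0000)/(84.5460−40.9310) = 1.4125. V = [p*·61.6080 + (1−p*)·0.0000]/1.09 = 41.7386. B = V − Δ·S = -53.0429.
(1,1): S=138.6000. Δ = (V_up−V_dn)/(S_up−S_dn) = (170.8948−61.6080)/(174.6360−84.5460) = 1.2131. V = [p*·170.8948 + (1−p*)·61.6080]/1.09 = 130.5615. B = V − Δ·S = -37.5720.
(0,0): S=110.0000. Δ = (V_up−V_dn)/(S_up−S_dn) = (130.5615−41.7386)/(138.6000−67.1000) = 1.2423. V = [p*·130.5615 + (1−p*)·41.7386]/1.09 = 98.4688. B = V − Δ·S = -38.1819.
The time-0 hedge costs 98.4688, which is the no-arbitrage price.

(0,0): Delta=1.2423 Bond=-38.1819
(1,0): Delta=1.4125 Bond=-53.0429
(1,1): Delta=1.2131 Bond=-37.5720
(2,0): Delta=0.0000 Bond=0.0000
(2,1): Delta=1.6547 Bond=-78.2935
(2,2): Delta=1.1374 Bond=-27.7289
(3,0): Delta=0.0000 Bond=0.0000
(3,1): Delta=0.0000 Bond=0.0000
(3,2): Delta=1.9385 Bond=-115.5644
(3,3): Delta=1.0000 Bond=0.0000
V0=98.4688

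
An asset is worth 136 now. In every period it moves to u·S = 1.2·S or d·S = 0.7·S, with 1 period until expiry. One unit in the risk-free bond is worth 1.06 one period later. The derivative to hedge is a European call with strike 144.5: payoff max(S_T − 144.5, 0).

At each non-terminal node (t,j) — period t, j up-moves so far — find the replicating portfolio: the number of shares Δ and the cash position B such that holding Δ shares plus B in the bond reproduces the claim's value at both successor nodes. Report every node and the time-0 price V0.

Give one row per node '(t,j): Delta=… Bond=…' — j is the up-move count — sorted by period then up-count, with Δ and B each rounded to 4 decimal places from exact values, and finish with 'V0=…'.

Since d<R<u, set p* = (R−d)/(u−d) = 0.7200; price each node as the discounted p*-expectation of its children.
At expiry t=1: V(1,0)=0.0000, V(1,1)=18.7000
(0,0): S=136.0000. Δ = (V_up−V_dn)/(S_up−S_dn) = (18.7000−0.0000)/(163.2000−95.2000) = 0.2750. V = [p*·18.7000 + (1−p*)·0.0000]/1.06 = 12.7019. B = V − Δ·S = -24.6981.
Root portfolio cost Δ·136+B reproduces V0=12.7019.

(0,0): Delta=0.2750 Bond=-24.6981
V0=12.7019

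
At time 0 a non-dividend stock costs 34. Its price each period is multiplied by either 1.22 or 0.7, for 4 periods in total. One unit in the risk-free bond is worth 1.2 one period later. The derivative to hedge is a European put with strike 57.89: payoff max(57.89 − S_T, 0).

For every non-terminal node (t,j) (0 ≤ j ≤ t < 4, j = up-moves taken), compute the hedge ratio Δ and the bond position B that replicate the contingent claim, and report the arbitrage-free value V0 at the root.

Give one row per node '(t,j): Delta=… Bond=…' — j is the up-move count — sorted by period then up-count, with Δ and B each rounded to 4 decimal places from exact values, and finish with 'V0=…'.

Since d<R<u, set p* = (R−d)/(u−d) = 0.9615; price each node as the discounted p*-expectation of its children.
Payoff layer (t=4): V(4,0)=49.7266, V(4,1)=43.6624, V(4,2)=33.0933, V(4,3)=14.6728, V(4,4)=0.0000
  t=3,j=0: stock 11.6620 → up 14.2276 (V=43.6624), down 8.1634 (V=49.7266). Price 36.5797; hedge Δ=-1.0000, bond B=48.2417.
  t=3,j=1: stock 20.3252 → up 24.7967 (V=33.0933), down 14.2276 (V=43.6624). Price 27.9165; hedge Δ=-1.0000, bond B=48.2417.
  t=3,j=2: stock 35.4239 → up 43.2172 (V=14.6728), down 24.7967 (V=33.0933). Price 12.8177; hedge Δ=-1.0000, bond B=48.2417.
  t=3,j=3: stock 61.7388 → up 75.3214 (V=0.0000), down 43.2172 (V=14.6728). Price 0.4703; hedge Δ=-0.4570, bond B=28.6872.
  t=2,j=0: stock 16.6600 → up 20.3252 (V=27.9165), down 11.6620 (V=36.5797). Price 23.5414; hedge Δ=-1.0000, bond B=40.2014.
  t=2,j=1: stock 29.0360 → up 35.4239 (V=12.8177), down 20.3252 (V=27.9165). Price 11.1654; hedge Δ=-1.0000, bond B=40.2014.
  t=2,j=2: stock 50.6056 → up 61.7388 (V=0.4703), down 35.4239 (V=12.8177). Price 0.7877; hedge Δ=-0.4692, bond B=24.5328.
  t=1,j=0: stock 23.8000 → up 29.0360 (V=11.1654), down 16.6600 (V=23.5414). Price 9.7012; hedge Δ=-1.0000, bond B=33.5012.
  t=1,j=1: stock 41.4800 → up 50.6056 (V=0.7877), down 29.0360 (V=11.1654). Price 0.9890; hedge Δ=-0.4811, bond B=20.9462.
  t=0,j=0: stock 34.0000 → up 41.4800 (V=0.9890), down 23.8000 (V=9.7012). Price 1.1034; hedge Δ=-0.4928, bond B=17.8576.
Each (Δ,B) replicates both successor values, so the strategy is self-financing and V0 is arbitrage-free.

(0,0): Delta=-0.4928 Bond=17.8576
(1,0): Delta=-1.0000 Bond=33.5012
(1,1): Delta=-0.4811 Bond=20.9462
(2,0): Delta=-1.0000 Bond=40.2014
(2,1): Delta=-1.0000 Bond=40.2014
(2,2): Delta=-0.4692 Bond=24.5328
(3,0): Delta=-1.0000 Bond=48.2417
(3,1): Delta=-1.0000 Bond=48.2417
(3,2): Delta=-1.0000 Bond=48.2417
(3,3): Delta=-0.4570 Bond=28.6872
V0=1.1034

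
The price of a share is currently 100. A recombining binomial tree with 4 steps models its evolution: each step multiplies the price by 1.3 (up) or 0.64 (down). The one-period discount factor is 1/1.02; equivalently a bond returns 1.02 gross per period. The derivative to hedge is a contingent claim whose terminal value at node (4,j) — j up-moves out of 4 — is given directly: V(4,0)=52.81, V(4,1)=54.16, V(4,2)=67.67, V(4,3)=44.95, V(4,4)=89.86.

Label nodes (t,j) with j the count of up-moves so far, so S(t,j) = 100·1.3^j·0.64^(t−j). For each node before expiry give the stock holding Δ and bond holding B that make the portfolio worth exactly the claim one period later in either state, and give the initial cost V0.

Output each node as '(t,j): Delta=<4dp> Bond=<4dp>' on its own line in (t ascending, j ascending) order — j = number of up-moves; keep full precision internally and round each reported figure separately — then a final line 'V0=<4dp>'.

(0,0): Delta=0.0470 Bond=50.6357
(1,0): Delta=-0.0157 Bond=55.6567
(1,1): Delta=0.0697 Bond=48.6949
(2,0): Delta=0.3029 Bond=43.7227
(2,1): Delta=-0.1312 Bond=66.3836
(2,2): Delta=0.1426 Bond=37.3527
(3,0): Delta=0.0780 Bond=50.4911
(3,1): Delta=0.3844 Bond=40.2543
(3,2): Delta=-0.3183 Bond=87.9427
(3,3): Delta=0.3097 Bond=1.3734
V0=55.3316

No-arbitrage ⇒ martingale measure with p* = (R−d)/(u−d) = 0.5758.
Terminal values V(4,·): V(4,0)=52.8100, V(4,1)=54.1600, V(4,2)=67.6700, V(4,3)=44.9500, V(4,4)=89.8600
(3,0): S=26.2144. Δ = (V_up−V_dn)/(S_up−S_dn) = (54.1600−52.8100)/(34.0787−16.7772) = 0.0780. V = [p*·54.1600 + (1−p*)·52.8100]/1.02 = 52.5365. B = V − Δ·S = 50.4911.
(3,1): S=53.2480. Δ = (V_up−V_dn)/(S_up−S_dn) = (67.6700−54.1600)/(69.2224−34.0787) = 0.3844. V = [p*·67.6700 + (1−p*)·54.1600]/1.02 = 60.7240. B = V − Δ·S = 40.2543.
(3,2): S=108.1600. Δ = (V_up−V_dn)/(S_up−S_dn) = (44.9500−67.6700)/(140.6080−69.2224) = -0.3183. V = [p*·44.9500 + (1−p*)·67.6700]/1.02 = 53.5184. B = V − Δ·S = 87.9427.
(3,3): S=219.7000. Δ = (V_up−V_dn)/(S_up−S_dn) = (89.8600−44.9500)/(285.6100−140.6080) = 0.3097. V = [p*·89.8600 + (1−p*)·44.9500]/1.02 = 69.4189. B = V − Δ·S = 1.3734.
(2,0): S=40.9600. Δ = (V_up−V_dn)/(S_up−S_dn) = (60.7240−52.5365)/(53.2480−26.2144) = 0.3029. V = [p*·60.7240 + (1−p*)·52.5365]/1.02 = 56.1280. B = V − Δ·S = 43.7227.
(2,1): S=83.2000. Δ = (V_up−V_dn)/(S_up−S_dn) = (53.5184−60.7240)/(108.1600−53.2480) = -0.1312. V = [p*·53.5184 + (1−p*)·60.7240]/1.02 = 55.4660. B = V − Δ·S = 66.3836.
(2,2): S=169.0000. Δ = (V_up−V_dn)/(S_up−S_dn) = (69.4189−53.5184)/(219.7000−108.1600) = 0.1426. V = [p*·69.4189 + (1−p*)·53.5184]/1.02 = 61.4444. B = V − Δ·S = 37.3527.
(1,0): S=64.0000. Δ = (V_up−V_dn)/(S_up−S_dn) = (55.4660−56.1280)/(83.2000−40.9600) = -0.0157. V = [p*·55.4660 + (1−p*)·56.1280]/1.02 = 54.6538. B = V − Δ·S = 55.6567.
(1,1): S=130.0000. Δ = (V_up−V_dn)/(S_up−S_dn) = (61.4444−55.4660)/(169.0000−83.2000) = 0.0697. V = [p*·61.4444 + (1−p*)·55.4660]/1.02 = 57.7530. B = V − Δ·S = 48.6949.
(0,0): S=100.0000. Δ = (V_up−V_dn)/(S_up−S_dn) = (57.7530−54.6538)/(130.0000−64.0000) = 0.0470. V = [p*·57.7530 + (1−p*)·54.6538]/1.02 = 55.3316. B = V − Δ·S = 50.6357.
Root portfolio cost Δ·100+B reproduces V0=55.3316.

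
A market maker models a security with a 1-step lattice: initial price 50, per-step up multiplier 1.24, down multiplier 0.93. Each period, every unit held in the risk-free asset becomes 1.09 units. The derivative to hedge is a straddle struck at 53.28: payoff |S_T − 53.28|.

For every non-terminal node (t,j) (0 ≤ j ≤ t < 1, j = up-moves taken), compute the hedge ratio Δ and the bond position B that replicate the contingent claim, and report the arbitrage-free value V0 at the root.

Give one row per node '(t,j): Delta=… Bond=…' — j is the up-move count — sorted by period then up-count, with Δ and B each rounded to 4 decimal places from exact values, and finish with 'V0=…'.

(0,0): Delta=0.1252 Bond=0.8807
V0=7.1388

Risk-neutral probability p* = (R−d)/(u−d) = (1.09−0.93)/(1.24−0.93) = 0.5161.
Terminal payoffs: V(1,0)=6.7800, V(1,1)=8.7200
(0,0): S=50.0000. Δ = (V_up−V_dn)/(S_up−S_dn) = (8.7200−6.7800)/(62.0000−46.5000) = 0.1252. V = [p*·8.7200 + (1−p*)·6.7800]/1.09 = 7.1388. B = V − Δ·S = 0.8807.
Self-financing check: at every node Δ·S+B equals the discounted successor values.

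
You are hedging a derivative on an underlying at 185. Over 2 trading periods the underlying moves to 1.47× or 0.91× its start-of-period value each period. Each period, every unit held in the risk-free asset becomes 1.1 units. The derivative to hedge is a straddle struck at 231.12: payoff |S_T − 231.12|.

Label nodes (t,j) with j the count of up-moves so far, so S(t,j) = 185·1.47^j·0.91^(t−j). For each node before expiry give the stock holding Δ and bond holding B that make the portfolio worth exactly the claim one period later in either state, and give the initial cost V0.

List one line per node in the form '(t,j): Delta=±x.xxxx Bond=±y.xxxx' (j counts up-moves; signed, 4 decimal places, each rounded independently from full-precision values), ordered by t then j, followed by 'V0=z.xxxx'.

The replicating-portfolio and risk-neutral prices coincide; use p* = (1.1−0.91)/(1.47−0.91) = 0.3393 for the latter.
Terminal values V(2,·): V(2,0)=77.9215, V(2,1)=16.3545, V(2,2)=168.6465
Node (1,0) S=168.3500: V=(p*·16.3545+(1−p*)·77.9215)/1.1=51.8479; Δ=(16.3545−77.9215)/(247.4745−153.1985)=-0.6531; B=V−Δ·S=161.7890
Node (1,1) S=271.9500: V=(p*·168.6465+(1−p*)·16.3545)/1.1=61.8409; Δ=(168.6465−16.3545)/(399.7665−247.4745)=1.0000; B=V−Δ·S=-210.1091
Node (0,0) S=185.0000: V=(p*·61.8409+(1−p*)·51.8479)/1.1=50.2167; Δ=(61.8409−51.8479)/(271.9500−168.3500)=0.0965; B=V−Δ·S=32.3721
Root portfolio cost Δ·185+B reproduces V0=50.2167.

(0,0): Delta=0.0965 Bond=32.3721
(1,0): Delta=-0.6531 Bond=161.7890
(1,1): Delta=1.0000 Bond=-210.1091
V0=50.2167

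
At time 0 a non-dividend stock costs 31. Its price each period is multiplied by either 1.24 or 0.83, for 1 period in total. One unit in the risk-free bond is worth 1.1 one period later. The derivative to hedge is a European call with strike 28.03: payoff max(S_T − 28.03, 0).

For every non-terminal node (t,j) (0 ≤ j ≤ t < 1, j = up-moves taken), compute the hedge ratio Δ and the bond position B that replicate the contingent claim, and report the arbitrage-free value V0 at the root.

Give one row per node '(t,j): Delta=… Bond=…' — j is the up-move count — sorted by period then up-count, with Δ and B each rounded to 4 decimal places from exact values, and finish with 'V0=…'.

(0,0): Delta=0.8190 Bond=-19.1581
V0=6.2322

Under the risk-neutral measure, an up-move has probability p* = (R−d)/(u−d) = 0.6585 and values discount at R = 1.1.
At expiry t=1: V(1,0)=0.0000, V(1,1)=10.4100
  t=0,j=0: stock 31.0000 → up 38.4400 (V=10.4100), down 25.7300 (V=0.0000). Price 6.2322; hedge Δ=0.8190, bond B=-19.1581.
Root portfolio cost Δ·31+B reproduces V0=6.2322.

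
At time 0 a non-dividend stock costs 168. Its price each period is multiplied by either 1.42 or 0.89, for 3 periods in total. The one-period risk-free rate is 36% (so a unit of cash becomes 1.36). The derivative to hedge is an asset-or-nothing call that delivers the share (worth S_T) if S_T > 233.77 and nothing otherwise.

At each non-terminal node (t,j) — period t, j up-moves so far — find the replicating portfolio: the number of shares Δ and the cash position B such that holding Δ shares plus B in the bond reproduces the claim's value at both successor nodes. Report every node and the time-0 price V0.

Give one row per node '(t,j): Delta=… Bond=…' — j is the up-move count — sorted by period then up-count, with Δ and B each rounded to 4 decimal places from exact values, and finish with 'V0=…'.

The replicating-portfolio and risk-neutral prices coincide; use p* = (1.36−0.89)/(1.42−0.89) = 0.8868 for the latter.
At expiry t=3: V(3,0)=0.0000, V(3,1)=0.0000, V(3,2)=301.4921, V(3,3)=481.0324
  t=2,j=0: stock 133.0728 → up 188.9634 (V=0.0000), down 118.4348 (V=0.0000). Price 0.0000; hedge Δ=0.0000, bond B=0.0000.
  t=2,j=1: stock 212.3184 → up 301.4921 (V=301.4921), down 188.9634 (V=0.0000). Price 196.5889; hedge Δ=2.6792, bond B=-372.2641.
  t=2,j=2: stock 338.7552 → up 481.0324 (V=481.0324), down 301.4921 (V=301.4921). Price 338.7552; hedge Δ=1.0000, bond B=0.0000.
  t=1,j=0: stock 149.5200 → up 212.3184 (V=196.5889), down 133.0728 (V=0.0000). Price 128.1865; hedge Δ=2.4808, bond B=-242.7361.
  t=1,j=1: stock 238.5600 → up 338.7552 (V=338.7552), down 212.3184 (V=196.5889). Price 237.2507; hedge Δ=1.1244, bond B=-30.9876.
  t=0,j=0: stock 168.0000 → up 238.5600 (V=237.2507), down 149.5200 (V=128.1865). Price 165.3704; hedge Δ=1.2249, bond B=-40.4111.
Check: Δ(0,0)·S0 + B(0,0) = 165.3704 = V0.

(0,0): Delta=1.2249 Bond=-40.4111
(1,0): Delta=2.4808 Bond=-242.7361
(1,1): Delta=1.1244 Bond=-30.9876
(2,0): Delta=0.0000 Bond=0.0000
(2,1): Delta=2.6792 Bond=-372.2641
(2,2): Delta=1.0000 Bond=0.0000
V0=165.3704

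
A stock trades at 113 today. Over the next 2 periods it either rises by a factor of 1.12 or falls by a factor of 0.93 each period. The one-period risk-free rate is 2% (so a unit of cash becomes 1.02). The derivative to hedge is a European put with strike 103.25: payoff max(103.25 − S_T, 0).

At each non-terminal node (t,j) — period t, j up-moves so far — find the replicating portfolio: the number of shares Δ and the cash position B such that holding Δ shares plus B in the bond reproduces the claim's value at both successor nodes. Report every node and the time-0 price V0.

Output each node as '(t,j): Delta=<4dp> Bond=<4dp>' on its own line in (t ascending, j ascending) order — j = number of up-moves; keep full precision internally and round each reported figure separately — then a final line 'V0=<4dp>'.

No-arbitrage ⇒ martingale measure with p* = (R−d)/(u−d) = 0.4737.
At expiry t=2: V(2,0)=5.5163, V(2,1)=0.0000, V(2,2)=0.0000
  t=1,j=0: stock 105.0900 → up 117.7008 (V=0.0000), down 97.7337 (V=5.5163). Price 2.8464; hedge Δ=-0.2763, bond B=31.8795.
  t=1,j=1: stock 126.5600 → up 141.7472 (V=0.0000), down 117.7008 (V=0.0000). Price 0.0000; hedge Δ=0.0000, bond B=0.0000.
  t=0,j=0: stock 113.0000 → up 126.5600 (V=0.0000), down 105.0900 (V=2.8464). Price 1.4687; hedge Δ=-0.1326, bond B=16.4497.
The time-0 hedge costs 1.4687, which is the no-arbitrage price.

(0,0): Delta=-0.1326 Bond=16.4497
(1,0): Delta=-0.2763 Bond=31.8795
(1,1): Delta=0.0000 Bond=0.0000
V0=1.4687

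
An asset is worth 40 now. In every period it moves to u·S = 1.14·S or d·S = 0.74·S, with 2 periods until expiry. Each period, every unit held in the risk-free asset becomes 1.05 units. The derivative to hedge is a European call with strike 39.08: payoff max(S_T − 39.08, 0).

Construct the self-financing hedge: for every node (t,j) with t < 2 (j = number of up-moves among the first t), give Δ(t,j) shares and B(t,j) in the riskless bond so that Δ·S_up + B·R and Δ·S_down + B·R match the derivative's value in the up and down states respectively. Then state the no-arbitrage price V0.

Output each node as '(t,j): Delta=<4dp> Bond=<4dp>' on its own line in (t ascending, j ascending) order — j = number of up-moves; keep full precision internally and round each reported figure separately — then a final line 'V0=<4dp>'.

(0,0): Delta=0.5953 Bond=-16.7811
(1,0): Delta=0.0000 Bond=0.0000
(1,1): Delta=0.7075 Bond=-22.7356
V0=7.0299

Under the risk-neutral measure, an up-move has probability p* = (R−d)/(u−d) = 0.7750 and values discount at R = 1.05.
Payoff layer (t=2): V(2,0)=0.0000, V(2,1)=0.0000, V(2,2)=12.9040
Node (1,0) S=29.6000: V=(p*·0.0000+(1−p*)·0.0000)/1.05=0.0000; Δ=(0.0000−0.0000)/(33.7440−21.9040)=0.0000; B=V−Δ·S=0.0000
Node (1,1) S=45.6000: V=(p*·12.9040+(1−p*)·0.0000)/1.05=9.5244; Δ=(12.9040−0.0000)/(51.9840−33.7440)=0.7075; B=V−Δ·S=-22.7356
Node (0,0) S=40.0000: V=(p*·9.5244+(1−p*)·0.0000)/1.05=7.0299; Δ=(9.5244−0.0000)/(45.6000−29.6000)=0.5953; B=V−Δ·S=-16.7811
Root portfolio cost Δ·40+B reproduces V0=7.0299.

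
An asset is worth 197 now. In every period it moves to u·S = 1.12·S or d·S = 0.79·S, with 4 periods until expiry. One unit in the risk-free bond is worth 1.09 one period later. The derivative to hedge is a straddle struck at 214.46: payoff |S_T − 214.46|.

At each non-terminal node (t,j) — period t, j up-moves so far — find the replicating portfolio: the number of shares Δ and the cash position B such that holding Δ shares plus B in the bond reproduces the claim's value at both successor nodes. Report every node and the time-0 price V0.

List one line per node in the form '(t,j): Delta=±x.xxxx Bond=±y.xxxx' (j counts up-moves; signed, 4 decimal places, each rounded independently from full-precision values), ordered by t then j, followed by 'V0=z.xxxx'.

The replicating-portfolio and risk-neutral prices coincide; use p* = (1.09−0.79)/(1.12−0.79) = 0.9091 for the latter.
Terminal payoffs: V(4,0)=137.7283, V(4,1)=105.6759, V(4,2)=60.2344, V(4,3)=4.1889, V(4,4)=95.5233
  t=3,j=0: stock 97.1287 → up 108.7841 (V=105.6759), down 76.7317 (V=137.7283). Price 99.6236; hedge Δ=-1.0000, bond B=196.7523.
  t=3,j=1: stock 137.7014 → up 154.2256 (V=60.2344), down 108.7841 (V=105.6759). Price 59.0509; hedge Δ=-1.0000, bond B=196.7523.
  t=3,j=2: stock 195.2223 → up 218.6489 (V=4.1889), down 154.2256 (V=60.2344). Price 8.5174; hedge Δ=-0.8700, bond B=178.3521.
  t=3,j=3: stock 276.7708 → up 309.9833 (V=95.5233), down 218.6489 (V=4.1889). Price 80.0185; hedge Δ=1.0000, bond B=-196.7523.
  t=2,j=0: stock 122.9477 → up 137.7014 (V=59.0509), down 97.1287 (V=99.6236). Price 57.5590; hedge Δ=-1.0000, bond B=180.5067.
  t=2,j=1: stock 174.3056 → up 195.2223 (V=8.5174), down 137.7014 (V=59.0509). Price 12.0288; hedge Δ=-0.8785, bond B=165.1604.
  t=2,j=2: stock 247.1168 → up 276.7708 (V=80.0185), down 195.2223 (V=8.5174). Price 67.4481; hedge Δ=0.8768, bond B=-149.2219.
  t=1,j=0: stock 155.6300 → up 174.3056 (V=12.0288), down 122.9477 (V=57.5590). Price 14.8329; hedge Δ=-0.8865, bond B=152.8033.
  t=1,j=1: stock 220.6400 → up 247.1168 (V=67.4481), down 174.3056 (V=12.0288). Price 57.2569; hedge Δ=0.7611, bond B=-110.6805.
  t=0,j=0: stock 197.0000 → up 220.6400 (V=57.2569), down 155.6300 (V=14.8329). Price 48.9910; hedge Δ=0.6526, bond B=-79.5664.
The time-0 hedge costs 48.9910, which is the no-arbitrage price.

(0,0): Delta=0.6526 Bond=-79.5664
(1,0): Delta=-0.8865 Bond=152.8033
(1,1): Delta=0.7611 Bond=-110.6805
(2,0): Delta=-1.0000 Bond=180.5067
(2,1): Delta=-0.8785 Bond=165.1604
(2,2): Delta=0.8768 Bond=-149.2219
(3,0): Delta=-1.0000 Bond=196.7523
(3,1): Delta=-1.0000 Bond=196.7523
(3,2): Delta=-0.8700 Bond=178.3521
(3,3): Delta=1.0000 Bond=-196.7523
V0=48.9910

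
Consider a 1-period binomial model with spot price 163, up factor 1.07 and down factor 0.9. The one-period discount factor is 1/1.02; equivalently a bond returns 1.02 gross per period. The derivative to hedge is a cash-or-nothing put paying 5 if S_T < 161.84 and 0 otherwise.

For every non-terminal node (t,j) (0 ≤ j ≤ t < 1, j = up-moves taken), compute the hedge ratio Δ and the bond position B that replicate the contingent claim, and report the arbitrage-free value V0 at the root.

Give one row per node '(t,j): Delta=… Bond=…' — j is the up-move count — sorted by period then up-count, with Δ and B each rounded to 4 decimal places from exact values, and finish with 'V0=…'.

(0,0): Delta=-0.1804 Bond=30.8535
V0=1.4418

No-arbitrage ⇒ martingale measure with p* = (R−d)/(u−d) = 0.7059.
Terminal values V(1,·): V(1,0)=5.0000, V(1,1)=0.0000
  t=0,j=0: stock 163.0000 → up 174.4100 (V=0.0000), down 146.7000 (V=5.0000). Price 1.4418; hedge Δ=-0.1804, bond B=30.8535.
Each (Δ,B) replicates both successor values, so the strategy is self-financing and V0 is arbitrage-free.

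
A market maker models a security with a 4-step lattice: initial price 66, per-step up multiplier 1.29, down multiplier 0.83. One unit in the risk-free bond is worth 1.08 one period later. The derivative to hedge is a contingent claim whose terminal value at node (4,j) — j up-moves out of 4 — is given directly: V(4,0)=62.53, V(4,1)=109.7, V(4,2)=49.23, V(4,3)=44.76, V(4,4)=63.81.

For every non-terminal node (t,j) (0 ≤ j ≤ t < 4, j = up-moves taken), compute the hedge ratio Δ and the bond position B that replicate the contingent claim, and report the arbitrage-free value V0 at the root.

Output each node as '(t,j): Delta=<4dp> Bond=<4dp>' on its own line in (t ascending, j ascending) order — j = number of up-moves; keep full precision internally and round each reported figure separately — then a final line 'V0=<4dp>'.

Under the risk-neutral measure, an up-move has probability p* = (R−d)/(u−d) = 0.5435 and values discount at R = 1.08.
Terminal payoffs: V(4,0)=62.5300, V(4,1)=109.7000, V(4,2)=49.2300, V(4,3)=44.7600, V(4,4)=63.8100
(3,0): S=37.7379. Δ = (V_up−V_dn)/(S_up−S_dn) = (109.7000−62.5300)/(48.6819−31.3225) = 2.7173. V = [p*·109.7000 + (1−p*)·62.5300]/1.08 = 81.6351. B = V − Δ·S = -20.9084.
(3,1): S=58.6529. Δ = (V_up−V_dn)/(S_up−S_dn) = (49.2300−109.7000)/(75.6623−48.6819) = -2.2413. V = [p*·49.2300 + (1−p*)·109.7000]/1.08 = 71.1443. B = V − Δ·S = 202.6008.
(3,2): S=91.1594. Δ = (V_up−V_dn)/(S_up−S_dn) = (44.7600−49.2300)/(117.5956−75.6623) = -0.1066. V = [p*·44.7600 + (1−p*)·49.2300]/1.08 = 43.3339. B = V − Δ·S = 53.0513.
(3,3): S=141.6815. Δ = (V_up−V_dn)/(S_up−S_dn) = (63.8100−44.7600)/(182.7691−117.5956) = 0.2923. V = [p*·63.8100 + (1−p*)·44.7600]/1.08 = 51.0308. B = V − Δ·S = 9.6178.
(2,0): S=45.4674. Δ = (V_up−V_dn)/(S_up−S_dn) = (71.1443−81.6351)/(58.6529−37.7379) = -0.5016. V = [p*·71.1443 + (1−p*)·81.6351]/1.08 = 70.3089. B = V − Δ·S = 93.1148.
(2,1): S=70.6662. Δ = (V_up−V_dn)/(S_up−S_dn) = (43.3339−71.1443)/(91.1594−58.6529) = -0.8555. V = [p*·43.3339 + (1−p*)·71.1443]/1.08 = 51.8796. B = V − Δ·S = 112.3370.
(2,2): S=109.8306. Δ = (V_up−V_dn)/(S_up−S_dn) = (51.0308−43.3339)/(141.6815−91.1594) = 0.1523. V = [p*·51.0308 + (1−p*)·43.3339]/1.08 = 43.9972. B = V − Δ·S = 27.2649.
(1,0): S=54.7800. Δ = (V_up−V_dn)/(S_up−S_dn) = (51.8796−70.3089)/(70.6662−45.4674) = -0.7314. V = [p*·51.8796 + (1−p*)·70.3089]/1.08 = 55.8268. B = V − Δ·S = 95.8904.
(1,1): S=85.1400. Δ = (V_up−V_dn)/(S_up−S_dn) = (43.9972−51.8796)/(109.8306−70.6662) = -0.2013. V = [p*·43.9972 + (1−p*)·51.8796]/1.08 = 44.0701. B = V − Δ·S = 61.2057.
(0,0): S=66.0000. Δ = (V_up−V_dn)/(S_up−S_dn) = (44.0701−55.8268)/(85.1400−54.7800) = -0.3872. V = [p*·44.0701 + (1−p*)·55.8268]/1.08 = 45.7753. B = V − Δ·S = 71.3334.
Check: Δ(0,0)·S0 + B(0,0) = 45.7753 = V0.

(0,0): Delta=-0.3872 Bond=71.3334
(1,0): Delta=-0.7314 Bond=95.8904
(1,1): Delta=-0.2013 Bond=61.2057
(2,0): Delta=-0.5016 Bond=93.1148
(2,1): Delta=-0.8555 Bond=112.3370
(2,2): Delta=0.1523 Bond=27.2649
(3,0): Delta=2.7173 Bond=-20.9084
(3,1): Delta=-2.2413 Bond=202.6008
(3,2): Delta=-0.1066 Bond=53.0513
(3,3): Delta=0.2923 Bond=9.6178
V0=45.7753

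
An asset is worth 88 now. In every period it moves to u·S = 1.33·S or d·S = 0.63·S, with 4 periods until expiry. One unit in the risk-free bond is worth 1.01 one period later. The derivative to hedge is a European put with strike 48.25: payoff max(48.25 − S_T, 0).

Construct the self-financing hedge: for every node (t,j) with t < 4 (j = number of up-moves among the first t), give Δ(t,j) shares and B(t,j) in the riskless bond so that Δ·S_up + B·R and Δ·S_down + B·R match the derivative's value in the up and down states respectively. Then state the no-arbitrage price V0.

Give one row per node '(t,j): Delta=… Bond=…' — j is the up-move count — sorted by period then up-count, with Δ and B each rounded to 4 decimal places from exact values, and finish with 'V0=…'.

The replicating-portfolio and risk-neutral prices coincide; use p* = (1.01−0.63)/(1.33−0.63) = 0.5429 for the latter.
At expiry t=4: V(4,0)=34.3874, V(4,1)=18.9845, V(4,2)=0.0000, V(4,3)=0.0000, V(4,4)=0.0000
  t=3,j=0: stock 22.0041 → up 29.2655 (V=18.9845), down 13.8626 (V=34.3874). Price 25.7681; hedge Δ=-1.0000, bond B=47.7723.
  t=3,j=1: stock 46.4532 → up 61.7827 (V=0.0000), down 29.2655 (V=18.9845). Price 8.5927; hedge Δ=-0.5838, bond B=35.7134.
  t=3,j=2: stock 98.0678 → up 130.4302 (V=0.0000), down 61.7827 (V=0.0000). Price 0.0000; hedge Δ=0.0000, bond B=0.0000.
  t=3,j=3: stock 207.0321 → up 275.3526 (V=0.0000), down 130.4302 (V=0.0000). Price 0.0000; hedge Δ=0.0000, bond B=0.0000.
  t=2,j=0: stock 34.9272 → up 46.4532 (V=8.5927), down 22.0041 (V=25.7681). Price 16.2815; hedge Δ=-0.7025, bond B=40.8179.
  t=2,j=1: stock 73.7352 → up 98.0678 (V=0.0000), down 46.4532 (V=8.5927). Price 3.8892; hedge Δ=-0.1665, bond B=16.1645.
  t=2,j=2: stock 155.6632 → up 207.0321 (V=0.0000), down 98.0678 (V=0.0000). Price 0.0000; hedge Δ=0.0000, bond B=0.0000.
  t=1,j=0: stock 55.4400 → up 73.7352 (V=3.8892), down 34.9272 (V=16.2815). Price 9.4597; hedge Δ=-0.3193, bond B=27.1630.
  t=1,j=1: stock 117.0400 → up 155.6632 (V=0.0000), down 73.7352 (V=3.8892). Price 1.7603; hedge Δ=-0.0475, bond B=7.3163.
  t=0,j=0: stock 88.0000 → up 117.0400 (V=1.7603), down 55.4400 (V=9.4597). Price 5.2277; hedge Δ=-0.1250, bond B=16.2268.
Root portfolio cost Δ·88+B reproduces V0=5.2277.

(0,0): Delta=-0.1250 Bond=16.2268
(1,0): Delta=-0.3193 Bond=27.1630
(1,1): Delta=-0.0475 Bond=7.3163
(2,0): Delta=-0.7025 Bond=40.8179
(2,1): Delta=-0.1665 Bond=16.1645
(2,2): Delta=0.0000 Bond=0.0000
(3,0): Delta=-1.0000 Bond=47.7723
(3,1): Delta=-0.5838 Bond=35.7134
(3,2): Delta=0.0000 Bond=0.0000
(3,3): Delta=0.0000 Bond=0.0000
V0=5.2277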